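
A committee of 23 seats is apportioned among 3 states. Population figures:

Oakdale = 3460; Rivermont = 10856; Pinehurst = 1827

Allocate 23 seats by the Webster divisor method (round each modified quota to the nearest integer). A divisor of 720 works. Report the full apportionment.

With modified divisor 720: modified quotas Oakdale 4.806, Rivermont 15.078, Pinehurst 2.538.
Rounding to the nearest integer: Oakdale 5, Rivermont 15, Pinehurst 3 (total 23).

Oakdale 5, Rivermont 15, Pinehurst 3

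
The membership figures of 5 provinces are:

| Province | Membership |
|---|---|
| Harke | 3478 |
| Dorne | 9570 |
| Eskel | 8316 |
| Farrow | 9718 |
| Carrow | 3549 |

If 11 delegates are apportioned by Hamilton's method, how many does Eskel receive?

Standard divisor: 34631 ÷ 11 ≈ 3148.273.
Standard quotas: Harke 1.1047, Dorne 3.0398, Eskel 2.6414, Farrow 3.0868, Carrow 1.1273.
Lower quotas: Harke 1, Dorne 3, Eskel 2, Farrow 3, Carrow 1 (sum 10, leaving 1 seat).
Remainders in descending order: Eskel 0.6414, Carrow 0.1273, Harke 0.1047, Farrow 0.0868, Dorne 0.0398.
The surplus seat goes to Eskel.
Eskel receives 3.

3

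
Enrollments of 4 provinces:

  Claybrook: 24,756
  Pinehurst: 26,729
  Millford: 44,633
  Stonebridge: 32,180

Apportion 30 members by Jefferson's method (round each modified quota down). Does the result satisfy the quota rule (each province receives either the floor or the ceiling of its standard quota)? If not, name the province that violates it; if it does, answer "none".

none

Standard quotas: Claybrook 5.789, Pinehurst 6.250, Millford 10.437, Stonebridge 7.525.
Jefferson allocation: Claybrook 6, Pinehurst 6, Millford 11, Stonebridge 7.
Every allocation lies between the lower and upper quota.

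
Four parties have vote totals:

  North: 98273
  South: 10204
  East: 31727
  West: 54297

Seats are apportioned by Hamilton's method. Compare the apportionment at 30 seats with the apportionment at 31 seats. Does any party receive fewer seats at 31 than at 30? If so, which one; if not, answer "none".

South

At 30 seats: North 15, South 2, East 5, West 8.
At 31 seats: North 16, South 1, East 5, West 9.
South drops from 2 to 1.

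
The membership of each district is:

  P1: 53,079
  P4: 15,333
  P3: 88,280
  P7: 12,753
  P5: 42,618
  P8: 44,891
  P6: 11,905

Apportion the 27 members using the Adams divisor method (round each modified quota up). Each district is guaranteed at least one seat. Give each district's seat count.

P1 5, P4 2, P3 8, P7 2, P5 4, P8 4, P6 2

Standard divisor 268859/27 ≈ 9957.741; standard quotas: P1 5.330, P4 1.540, P3 8.865, P7 1.281, P5 4.280, P8 4.508, P6 1.196.
Rounding up gives 6, 2, 9, 2, 5, 5, 2 = 31 seats, so the divisor must be adjusted.
With modified divisor 11600: modified quotas P1 4.576, P4 1.322, P3 7.610, P7 1.099, P5 3.674, P8 3.870, P6 1.026.
Rounding up: P1 5, P4 2, P3 8, P7 2, P5 4, P8 4, P6 2 (total 27).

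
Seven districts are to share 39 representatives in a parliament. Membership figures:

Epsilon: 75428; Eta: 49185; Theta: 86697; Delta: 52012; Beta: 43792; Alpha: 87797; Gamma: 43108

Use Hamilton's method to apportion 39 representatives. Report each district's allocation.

Epsilon=7, Eta=4, Theta=8, Delta=4, Beta=4, Alpha=8, Gamma=4

The standard divisor is 438019/39 ≈ 11231.256.
Standard quotas: Epsilon 6.7159, Eta 4.3793, Theta 7.7193, Delta 4.6310, Beta 3.8991, Alpha 7.8172, Gamma 3.8382.
Lower quotas: Epsilon 6, Eta 4, Theta 7, Delta 4, Beta 3, Alpha 7, Gamma 3 (sum 34, leaving 5 seats).
Remainders in descending order: Beta 0.8991, Gamma 0.8382, Alpha 0.8172, Theta 0.7193, Epsilon 0.7159, Delta 0.6310, Eta 0.3793.
Largest remainders: Beta, Gamma, Alpha, Theta, Epsilon receive the extra seats.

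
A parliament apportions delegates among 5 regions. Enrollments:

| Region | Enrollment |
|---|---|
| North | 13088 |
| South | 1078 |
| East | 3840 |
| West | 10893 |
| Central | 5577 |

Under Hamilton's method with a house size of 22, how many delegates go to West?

7

Total 34476; standard divisor 34476/22 ≈ 1567.091.
Standard quotas: North 8.3518, South 0.6879, East 2.4504, West 6.9511, Central 3.5588.
Lower quotas: North 8, South 0, East 2, West 6, Central 3 (sum 19, leaving 3 seats).
Remainders in descending order: West 0.9511, South 0.6879, Central 0.5588, East 0.4504, North 0.3518.
Largest remainders: West, South, Central receive the extra seats.
West receives 7.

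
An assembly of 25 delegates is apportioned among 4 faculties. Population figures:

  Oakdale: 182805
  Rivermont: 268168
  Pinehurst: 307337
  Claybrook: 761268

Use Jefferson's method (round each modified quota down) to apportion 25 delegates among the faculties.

Standard divisor 1519578/25 ≈ 60783.12; standard quotas: Oakdale 3.007, Rivermont 4.412, Pinehurst 5.056, Claybrook 12.524.
Rounding down gives 3, 4, 5, 12 = 24 seats, so the divisor must be adjusted.
With modified divisor 56500: modified quotas Oakdale 3.235, Rivermont 4.746, Pinehurst 5.440, Claybrook 13.474.
Rounding down: Oakdale 3, Rivermont 4, Pinehurst 5, Claybrook 13 (total 25).

Oakdale: 3; Rivermont: 4; Pinehurst: 5; Claybrook: 13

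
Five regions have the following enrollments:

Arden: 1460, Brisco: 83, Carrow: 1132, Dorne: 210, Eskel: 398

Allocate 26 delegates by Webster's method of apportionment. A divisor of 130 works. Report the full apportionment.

With modified divisor 130: modified quotas Arden 11.231, Brisco 0.638, Carrow 8.708, Dorne 1.615, Eskel 3.062.
Rounding to the nearest integer: Arden 11, Brisco 1, Carrow 9, Dorne 2, Eskel 3 (total 26).

Arden: 11, Brisco: 1, Carrow: 9, Dorne: 2, Eskel: 3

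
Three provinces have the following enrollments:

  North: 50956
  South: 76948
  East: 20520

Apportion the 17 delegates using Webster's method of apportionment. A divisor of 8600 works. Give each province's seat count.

With modified divisor 8600: modified quotas North 5.925, South 8.947, East 2.386.
Rounding to the nearest integer: North 6, South 9, East 2 (total 17).

North=6, South=9, East=2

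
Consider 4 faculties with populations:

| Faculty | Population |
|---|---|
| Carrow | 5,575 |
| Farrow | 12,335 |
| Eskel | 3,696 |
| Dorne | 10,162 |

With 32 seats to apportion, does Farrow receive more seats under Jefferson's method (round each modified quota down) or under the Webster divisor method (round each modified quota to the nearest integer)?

Jefferson

Jefferson: Carrow 6, Farrow 13, Eskel 3, Dorne 10.
Webster: Carrow 6, Farrow 12, Eskel 4, Dorne 10.
Farrow gets 13 under Jefferson and 12 under Webster.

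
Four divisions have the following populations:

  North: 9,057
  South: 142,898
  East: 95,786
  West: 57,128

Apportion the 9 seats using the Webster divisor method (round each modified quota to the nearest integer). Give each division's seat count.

North 0; South 4; East 3; West 2

Standard divisor 304869/9 ≈ 33874.333; standard quotas: North 0.267, South 4.218, East 2.828, West 1.686.
Rounding to the nearest integer gives North 0, South 4, East 3, West 2 — total 9, matching the house size, so no adjustment is needed.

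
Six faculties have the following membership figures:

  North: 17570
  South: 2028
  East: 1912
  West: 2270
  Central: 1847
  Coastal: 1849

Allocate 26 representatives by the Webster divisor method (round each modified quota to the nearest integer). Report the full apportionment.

North: 16; South: 2; East: 2; West: 2; Central: 2; Coastal: 2

Standard divisor 27476/26 ≈ 1056.769; standard quotas: North 16.626, South 1.919, East 1.809, West 2.148, Central 1.748, Coastal 1.750.
Rounding to the nearest integer gives 17, 2, 2, 2, 2, 2 = 27 seats, so the divisor must be adjusted.
With modified divisor 1100: modified quotas North 15.973, South 1.844, East 1.738, West 2.064, Central 1.679, Coastal 1.681.
Rounding to the nearest integer: North 16, South 2, East 2, West 2, Central 2, Coastal 2 (total 26).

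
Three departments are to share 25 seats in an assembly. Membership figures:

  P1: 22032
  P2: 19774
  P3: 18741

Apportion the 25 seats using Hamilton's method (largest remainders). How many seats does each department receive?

Standard divisor: 60547 ÷ 25 ≈ 2421.88.
Standard quotas: P1 9.0971, P2 8.1647, P3 7.7382.
Lower quotas: P1 9, P2 8, P3 7 (sum 24, leaving 1 seat).
Remainders in descending order: P3 0.7382, P2 0.1647, P1 0.0971.
The surplus seat goes to P3.

P1 9; P2 8; P3 8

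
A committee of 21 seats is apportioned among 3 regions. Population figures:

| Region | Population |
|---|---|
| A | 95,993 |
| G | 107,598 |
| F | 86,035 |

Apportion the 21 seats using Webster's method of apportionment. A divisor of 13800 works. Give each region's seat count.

With modified divisor 13800: modified quotas A 6.956, G 7.797, F 6.234.
Rounding to the nearest integer: A 7, G 8, F 6 (total 21).

A: 7; G: 8; F: 6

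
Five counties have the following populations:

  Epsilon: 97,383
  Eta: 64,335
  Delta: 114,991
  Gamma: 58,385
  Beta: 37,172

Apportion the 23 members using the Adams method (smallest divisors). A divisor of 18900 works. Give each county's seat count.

Epsilon: 6, Eta: 4, Delta: 7, Gamma: 4, Beta: 2

With modified divisor 18900: modified quotas Epsilon 5.153, Eta 3.404, Delta 6.084, Gamma 3.089, Beta 1.967.
Rounding up: Epsilon 6, Eta 4, Delta 7, Gamma 4, Beta 2 (total 23).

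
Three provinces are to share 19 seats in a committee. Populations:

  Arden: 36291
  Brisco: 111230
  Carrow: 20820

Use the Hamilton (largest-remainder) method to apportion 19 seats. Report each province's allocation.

Total 168341; standard divisor 168341/19 ≈ 8860.053.
Standard quotas: Arden 4.0960, Brisco 12.5541, Carrow 2.3499.
Lower quotas: Arden 4, Brisco 12, Carrow 2 (sum 18, leaving 1 seat).
Remainders in descending order: Brisco 0.5541, Carrow 0.3499, Arden 0.0960.
Largest remainder: Brisco receives the extra seat.

Arden 4, Brisco 13, Carrow 2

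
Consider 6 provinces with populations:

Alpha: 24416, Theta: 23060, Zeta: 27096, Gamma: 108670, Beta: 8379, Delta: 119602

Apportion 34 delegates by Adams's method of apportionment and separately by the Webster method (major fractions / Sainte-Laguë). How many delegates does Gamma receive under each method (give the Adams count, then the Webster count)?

11 and 12

Adams: Alpha 3, Theta 3, Zeta 3, Gamma 11, Beta 1, Delta 13.
Webster: Alpha 3, Theta 2, Zeta 3, Gamma 12, Beta 1, Delta 13.
Gamma gets 11 under Adams and 12 under Webster.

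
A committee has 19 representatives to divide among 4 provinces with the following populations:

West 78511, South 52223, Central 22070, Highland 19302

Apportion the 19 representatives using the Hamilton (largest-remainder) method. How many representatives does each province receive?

West=9, South=6, Central=2, Highland=2

Standard divisor: 172106 ÷ 19 ≈ 9058.211.
Standard quotas: West 8.6674, South 5.7653, Central 2.4365, Highland 2.1309.
Lower quotas: West 8, South 5, Central 2, Highland 2 (sum 17, leaving 2 seats).
Remainders in descending order: South 0.7653, West 0.6674, Central 0.4365, Highland 0.1309.
Largest remainders: South, West receive the extra seats.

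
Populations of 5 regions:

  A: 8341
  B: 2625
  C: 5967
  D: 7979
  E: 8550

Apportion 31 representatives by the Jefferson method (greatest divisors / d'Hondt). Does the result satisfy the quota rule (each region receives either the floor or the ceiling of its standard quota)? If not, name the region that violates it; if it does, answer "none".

Standard quotas: A 7.727, B 2.432, C 5.528, D 7.392, E 7.921.
Jefferson allocation: A 8, B 2, C 5, D 8, E 8.
Every allocation lies between the lower and upper quota.

none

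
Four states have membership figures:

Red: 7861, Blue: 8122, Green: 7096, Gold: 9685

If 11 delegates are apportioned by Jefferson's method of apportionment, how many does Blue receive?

3

Standard divisor 32764/11 ≈ 2978.545; standard quotas: Red 2.639, Blue 2.727, Green 2.382, Gold 3.252.
Rounding down gives 2, 2, 2, 3 = 9 seats, so the divisor must be adjusted.
With modified divisor 2500: modified quotas Red 3.144, Blue 3.249, Green 2.838, Gold 3.874.
Rounding down: Red 3, Blue 3, Green 2, Gold 3 (total 11).
Blue receives 3.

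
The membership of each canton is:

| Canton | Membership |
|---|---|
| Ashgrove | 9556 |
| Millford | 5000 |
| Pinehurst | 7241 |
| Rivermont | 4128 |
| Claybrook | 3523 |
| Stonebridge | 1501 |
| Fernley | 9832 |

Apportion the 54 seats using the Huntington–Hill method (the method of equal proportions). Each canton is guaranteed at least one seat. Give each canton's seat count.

Ashgrove: 13, Millford: 7, Pinehurst: 9, Rivermont: 5, Claybrook: 5, Stonebridge: 2, Fernley: 13

With divisor 764: modified quotas Ashgrove 12.508, Millford 6.545, Pinehurst 9.478, Rivermont 5.403, Claybrook 4.611, Stonebridge 1.965, Fernley 12.869.
Geometric-mean thresholds: Ashgrove √(12·13)=12.490, Millford √(6·7)=6.481, Pinehurst √(9·10)=9.487, Rivermont √(5·6)=5.477, Claybrook √(4·5)=4.472, Stonebridge √(1·2)=1.414, Fernley √(12·13)=12.490.
Each quota rounded against its threshold gives Ashgrove 13, Millford 7, Pinehurst 9, Rivermont 5, Claybrook 5, Stonebridge 2, Fernley 13 (total 54).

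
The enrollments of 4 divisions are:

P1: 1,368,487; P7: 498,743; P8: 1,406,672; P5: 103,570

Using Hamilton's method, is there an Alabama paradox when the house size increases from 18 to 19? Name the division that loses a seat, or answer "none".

P5

At 18 seats: P1 7, P7 3, P8 7, P5 1.
At 19 seats: P1 8, P7 3, P8 8, P5 0.
P5 drops from 1 to 0.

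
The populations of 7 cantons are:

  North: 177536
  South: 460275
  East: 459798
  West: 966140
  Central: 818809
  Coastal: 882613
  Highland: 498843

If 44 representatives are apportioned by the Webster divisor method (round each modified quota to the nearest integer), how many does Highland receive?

Standard divisor 4264014/44 ≈ 96909.409; standard quotas: North 1.832, South 4.750, East 4.745, West 9.970, Central 8.449, Coastal 9.108, Highland 5.148.
Rounding to the nearest integer gives North 2, South 5, East 5, West 10, Central 8, Coastal 9, Highland 5 — total 44, matching the house size, so no adjustment is needed.
Highland receives 5.

5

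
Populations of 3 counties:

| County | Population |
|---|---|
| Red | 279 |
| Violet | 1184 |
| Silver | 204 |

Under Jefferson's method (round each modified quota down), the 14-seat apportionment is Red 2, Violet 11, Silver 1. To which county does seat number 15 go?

Priority for the next seat is population ÷ (current seats + 1).
Priorities: Red 93.000, Violet 98.667, Silver 102.000.
Highest priority: Silver.

Silver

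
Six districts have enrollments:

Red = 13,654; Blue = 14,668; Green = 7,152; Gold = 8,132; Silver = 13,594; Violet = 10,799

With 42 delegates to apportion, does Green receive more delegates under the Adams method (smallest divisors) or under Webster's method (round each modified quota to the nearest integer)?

Adams: Red 8, Blue 9, Green 5, Gold 5, Silver 8, Violet 7.
Webster: Red 9, Blue 9, Green 4, Gold 5, Silver 8, Violet 7.
Green gets 5 under Adams and 4 under Webster.

Adams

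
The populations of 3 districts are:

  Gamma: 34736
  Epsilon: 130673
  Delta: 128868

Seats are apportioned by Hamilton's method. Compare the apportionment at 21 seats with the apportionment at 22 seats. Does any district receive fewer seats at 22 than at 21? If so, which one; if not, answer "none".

Gamma

At 21 seats: Gamma 3, Epsilon 9, Delta 9.
At 22 seats: Gamma 2, Epsilon 10, Delta 10.
Gamma drops from 3 to 2.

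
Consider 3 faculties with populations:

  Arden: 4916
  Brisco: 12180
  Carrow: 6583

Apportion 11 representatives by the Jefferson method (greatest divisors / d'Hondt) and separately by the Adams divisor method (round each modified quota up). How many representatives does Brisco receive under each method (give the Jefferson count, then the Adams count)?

Jefferson: Arden 2, Brisco 6, Carrow 3.
Adams: Arden 3, Brisco 5, Carrow 3.
Brisco gets 6 under Jefferson and 5 under Adams.

6 and 5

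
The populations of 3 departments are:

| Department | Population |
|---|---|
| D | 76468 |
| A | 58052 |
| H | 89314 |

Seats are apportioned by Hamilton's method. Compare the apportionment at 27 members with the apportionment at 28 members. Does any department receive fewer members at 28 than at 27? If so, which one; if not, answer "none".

At 27 seats: D 9, A 7, H 11.
At 28 seats: D 10, A 7, H 11.
No department's allocation decreased.

none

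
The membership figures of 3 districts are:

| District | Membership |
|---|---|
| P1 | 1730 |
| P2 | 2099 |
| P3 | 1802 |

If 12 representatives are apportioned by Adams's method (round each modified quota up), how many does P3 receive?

4

Standard divisor 5631/12 ≈ 469.25; standard quotas: P1 3.687, P2 4.473, P3 3.840.
Rounding up gives 4, 5, 4 = 13 seats, so the divisor must be adjusted.
With modified divisor 550: modified quotas P1 3.145, P2 3.816, P3 3.276.
Rounding up: P1 4, P2 4, P3 4 (total 12).
P3 receives 4.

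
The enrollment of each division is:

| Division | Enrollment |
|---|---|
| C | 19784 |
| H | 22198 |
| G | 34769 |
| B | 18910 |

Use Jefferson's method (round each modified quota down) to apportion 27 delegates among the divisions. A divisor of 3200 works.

C 6, H 6, G 10, B 5

With modified divisor 3200: modified quotas C 6.183, H 6.937, G 10.865, B 5.909.
Rounding down: C 6, H 6, G 10, B 5 (total 27).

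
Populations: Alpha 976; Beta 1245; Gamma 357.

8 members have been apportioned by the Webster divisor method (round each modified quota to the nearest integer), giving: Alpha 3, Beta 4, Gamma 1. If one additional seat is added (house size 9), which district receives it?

Alpha

Priority for the next seat is population ÷ (current seats + 0.5).
Priorities: Alpha 278.857, Beta 276.667, Gamma 238.000.
Highest priority: Alpha.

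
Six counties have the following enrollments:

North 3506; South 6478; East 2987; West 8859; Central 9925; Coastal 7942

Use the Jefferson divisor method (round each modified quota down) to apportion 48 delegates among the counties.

North 4; South 8; East 3; West 11; Central 12; Coastal 10

Standard divisor 39697/48 ≈ 827.021; standard quotas: North 4.239, South 7.833, East 3.612, West 10.712, Central 12.001, Coastal 9.603.
Rounding down gives 4, 7, 3, 10, 12, 9 = 45 seats, so the divisor must be adjusted.
With modified divisor 780: modified quotas North 4.495, South 8.305, East 3.829, West 11.358, Central 12.724, Coastal 10.182.
Rounding down: North 4, South 8, East 3, West 11, Central 12, Coastal 10 (total 48).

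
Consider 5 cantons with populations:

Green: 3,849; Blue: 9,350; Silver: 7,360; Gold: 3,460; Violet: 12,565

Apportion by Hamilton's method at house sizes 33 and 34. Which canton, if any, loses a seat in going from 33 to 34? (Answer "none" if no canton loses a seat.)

At 33 seats: Green 4, Blue 8, Silver 7, Gold 3, Violet 11.
At 34 seats: Green 3, Blue 9, Silver 7, Gold 3, Violet 12.
Green drops from 4 to 3.

Green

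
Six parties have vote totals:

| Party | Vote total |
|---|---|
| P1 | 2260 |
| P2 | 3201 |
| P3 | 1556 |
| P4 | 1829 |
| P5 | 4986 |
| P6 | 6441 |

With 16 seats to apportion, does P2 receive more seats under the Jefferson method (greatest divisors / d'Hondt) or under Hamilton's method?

Hamilton

Jefferson: P1 2, P2 2, P3 1, P4 1, P5 4, P6 6.
Hamilton: P1 2, P2 3, P3 1, P4 1, P5 4, P6 5.
P2 gets 2 under Jefferson and 3 under Hamilton.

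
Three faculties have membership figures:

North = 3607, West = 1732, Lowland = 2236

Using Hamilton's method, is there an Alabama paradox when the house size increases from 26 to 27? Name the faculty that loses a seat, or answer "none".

none

At 26 seats: North 12, West 6, Lowland 8.
At 27 seats: North 13, West 6, Lowland 8.
No faculty's allocation decreased.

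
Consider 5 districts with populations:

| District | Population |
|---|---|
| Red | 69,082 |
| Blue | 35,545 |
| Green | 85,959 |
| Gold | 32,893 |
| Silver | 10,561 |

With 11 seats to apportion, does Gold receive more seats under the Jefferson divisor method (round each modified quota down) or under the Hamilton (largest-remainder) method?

Jefferson: Red 4, Blue 2, Green 4, Gold 1, Silver 0.
Hamilton: Red 3, Blue 2, Green 4, Gold 2, Silver 0.
Gold gets 1 under Jefferson and 2 under Hamilton.

Hamilton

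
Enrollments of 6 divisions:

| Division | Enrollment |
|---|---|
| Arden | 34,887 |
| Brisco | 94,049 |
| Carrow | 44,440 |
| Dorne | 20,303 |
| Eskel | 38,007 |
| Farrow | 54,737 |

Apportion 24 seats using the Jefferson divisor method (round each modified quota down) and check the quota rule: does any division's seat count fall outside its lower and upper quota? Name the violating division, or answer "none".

Standard quotas: Arden 2.923, Brisco 7.881, Carrow 3.724, Dorne 1.701, Eskel 3.185, Farrow 4.587.
Jefferson allocation: Arden 3, Brisco 8, Carrow 4, Dorne 1, Eskel 3, Farrow 5.
Every allocation lies between the lower and upper quota.

none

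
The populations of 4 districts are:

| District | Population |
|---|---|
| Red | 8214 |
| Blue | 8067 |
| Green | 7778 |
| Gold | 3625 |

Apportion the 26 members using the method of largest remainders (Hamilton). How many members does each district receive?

Red 8; Blue 8; Green 7; Gold 3

The standard divisor is 27684/26 ≈ 1064.769.
Standard quotas: Red 7.7143, Blue 7.5763, Green 7.3049, Gold 3.4045.
Lower quotas: Red 7, Blue 7, Green 7, Gold 3 (sum 24, leaving 2 seats).
Remainders in descending order: Red 0.7143, Blue 0.5763, Gold 0.4045, Green 0.3049.
Largest remainders: Red, Blue receive the extra seats.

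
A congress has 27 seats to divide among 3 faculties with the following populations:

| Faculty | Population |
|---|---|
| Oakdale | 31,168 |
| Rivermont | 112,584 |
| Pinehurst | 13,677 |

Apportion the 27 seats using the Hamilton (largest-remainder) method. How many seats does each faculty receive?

Oakdale=5; Rivermont=19; Pinehurst=3

Standard divisor: 157429 ÷ 27 ≈ 5830.704.
Standard quotas: Oakdale 5.3455, Rivermont 19.3088, Pinehurst 2.3457.
Lower quotas: Oakdale 5, Rivermont 19, Pinehurst 2 (sum 26, leaving 1 seat).
Remainders in descending order: Pinehurst 0.3457, Oakdale 0.3455, Rivermont 0.3088.
Largest remainder: Pinehurst receives the extra seat.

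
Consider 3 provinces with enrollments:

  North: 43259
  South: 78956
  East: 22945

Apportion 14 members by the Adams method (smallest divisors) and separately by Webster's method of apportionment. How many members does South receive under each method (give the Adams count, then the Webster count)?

Adams: North 4, South 7, East 3.
Webster: North 4, South 8, East 2.
South gets 7 under Adams and 8 under Webster.

7 and 8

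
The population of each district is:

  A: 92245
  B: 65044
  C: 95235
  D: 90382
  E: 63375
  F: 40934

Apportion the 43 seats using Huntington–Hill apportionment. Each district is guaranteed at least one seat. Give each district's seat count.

A 9, B 6, C 9, D 9, E 6, F 4

With divisor 10345: modified quotas A 8.917, B 6.287, C 9.206, D 8.737, E 6.126, F 3.957.
Geometric-mean thresholds: A √(8·9)=8.485, B √(6·7)=6.481, C √(9·10)=9.487, D √(8·9)=8.485, E √(6·7)=6.481, F √(3·4)=3.464.
Each quota rounded against its threshold gives A 9, B 6, C 9, D 9, E 6, F 4 (total 43).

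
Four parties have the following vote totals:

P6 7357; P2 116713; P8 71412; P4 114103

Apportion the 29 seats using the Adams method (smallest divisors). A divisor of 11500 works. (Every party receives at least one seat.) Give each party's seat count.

P6 1, P2 11, P8 7, P4 10

With modified divisor 11500: modified quotas P6 0.640, P2 10.149, P8 6.210, P4 9.922.
Rounding up: P6 1, P2 11, P8 7, P4 10 (total 29).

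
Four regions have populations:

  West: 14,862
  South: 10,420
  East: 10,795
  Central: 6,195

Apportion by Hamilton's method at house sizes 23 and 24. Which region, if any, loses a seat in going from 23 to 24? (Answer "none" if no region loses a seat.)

At 23 seats: West 8, South 6, East 6, Central 3.
At 24 seats: West 8, South 6, East 6, Central 4.
No region's allocation decreased.

none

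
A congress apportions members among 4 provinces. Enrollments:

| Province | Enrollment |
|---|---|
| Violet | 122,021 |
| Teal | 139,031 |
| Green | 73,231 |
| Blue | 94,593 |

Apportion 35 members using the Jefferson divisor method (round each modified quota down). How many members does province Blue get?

Standard divisor 428876/35 ≈ 12253.6; standard quotas: Violet 9.958, Teal 11.346, Green 5.976, Blue 7.720.
Rounding down gives 9, 11, 5, 7 = 32 seats, so the divisor must be adjusted.
With modified divisor 11700: modified quotas Violet 10.429, Teal 11.883, Green 6.259, Blue 8.085.
Rounding down: Violet 10, Teal 11, Green 6, Blue 8 (total 35).
Blue receives 8.

8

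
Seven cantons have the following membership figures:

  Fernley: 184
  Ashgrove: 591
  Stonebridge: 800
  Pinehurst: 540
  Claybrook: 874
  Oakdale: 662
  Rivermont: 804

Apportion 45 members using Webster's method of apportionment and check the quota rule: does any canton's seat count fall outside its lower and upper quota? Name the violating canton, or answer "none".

Standard quotas: Fernley 1.859, Ashgrove 5.970, Stonebridge 8.081, Pinehurst 5.455, Claybrook 8.828, Oakdale 6.687, Rivermont 8.121.
Webster allocation: Fernley 2, Ashgrove 6, Stonebridge 8, Pinehurst 5, Claybrook 9, Oakdale 7, Rivermont 8.
Every allocation lies between the lower and upper quota.

none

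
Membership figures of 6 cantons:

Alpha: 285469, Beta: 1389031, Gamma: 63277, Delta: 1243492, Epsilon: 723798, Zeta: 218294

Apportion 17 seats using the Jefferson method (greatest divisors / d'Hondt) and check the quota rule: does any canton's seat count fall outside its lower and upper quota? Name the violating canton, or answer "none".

none

Standard quotas: Alpha 1.237, Beta 6.019, Gamma 0.274, Delta 5.388, Epsilon 3.136, Zeta 0.946.
Jefferson allocation: Alpha 1, Beta 6, Gamma 0, Delta 6, Epsilon 3, Zeta 1.
Every allocation lies between the lower and upper quota.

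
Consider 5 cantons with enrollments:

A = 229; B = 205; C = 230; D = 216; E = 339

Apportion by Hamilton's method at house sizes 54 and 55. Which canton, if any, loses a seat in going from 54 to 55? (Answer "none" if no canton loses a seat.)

none

At 54 seats: A 10, B 9, C 10, D 10, E 15.
At 55 seats: A 10, B 9, C 11, D 10, E 15.
No canton's allocation decreased.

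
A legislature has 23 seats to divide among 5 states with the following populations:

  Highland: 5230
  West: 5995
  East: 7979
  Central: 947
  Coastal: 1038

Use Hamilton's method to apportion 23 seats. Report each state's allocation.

Highland: 6, West: 6, East: 9, Central: 1, Coastal: 1

The standard divisor is 21189/23 ≈ 921.261.
Standard quotas: Highland 5.6770, West 6.5074, East 8.6610, Central 1.0279, Coastal 1.1267.
Lower quotas: Highland 5, West 6, East 8, Central 1, Coastal 1 (sum 21, leaving 2 seats).
Remainders in descending order: Highland 0.6770, East 0.6610, West 0.5074, Coastal 0.1267, Central 0.0279.
The surplus seats go to Highland, East.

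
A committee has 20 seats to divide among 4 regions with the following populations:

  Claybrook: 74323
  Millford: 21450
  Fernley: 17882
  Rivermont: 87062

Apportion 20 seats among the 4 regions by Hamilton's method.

Total 200717; standard divisor 200717/20 ≈ 10035.85.
Standard quotas: Claybrook 7.4058, Millford 2.1373, Fernley 1.7818, Rivermont 8.6751.
Lower quotas: Claybrook 7, Millford 2, Fernley 1, Rivermont 8 (sum 18, leaving 2 seats).
Remainders in descending order: Fernley 0.7818, Rivermont 0.6751, Claybrook 0.4058, Millford 0.1373.
The surplus seats go to Fernley, Rivermont.

Claybrook=7, Millford=2, Fernley=2, Rivermont=9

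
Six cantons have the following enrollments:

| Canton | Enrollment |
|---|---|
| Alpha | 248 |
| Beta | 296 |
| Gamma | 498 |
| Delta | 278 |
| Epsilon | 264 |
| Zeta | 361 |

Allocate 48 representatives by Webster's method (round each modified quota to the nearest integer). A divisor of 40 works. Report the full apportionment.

With modified divisor 40: modified quotas Alpha 6.200, Beta 7.400, Gamma 12.450, Delta 6.950, Epsilon 6.600, Zeta 9.025.
Rounding to the nearest integer: Alpha 6, Beta 7, Gamma 12, Delta 7, Epsilon 7, Zeta 9 (total 48).

Alpha: 6, Beta: 7, Gamma: 12, Delta: 7, Epsilon: 7, Zeta: 9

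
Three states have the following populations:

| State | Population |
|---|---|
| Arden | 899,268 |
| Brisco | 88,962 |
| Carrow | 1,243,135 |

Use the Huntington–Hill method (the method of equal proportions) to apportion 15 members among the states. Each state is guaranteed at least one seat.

With divisor 155344: modified quotas Arden 5.789, Brisco 0.573, Carrow 8.002.
Geometric-mean thresholds: Arden √(5·6)=5.477, Brisco (min 1), Carrow √(8·9)=8.485.
Each quota rounded against its threshold gives Arden 6, Brisco 1, Carrow 8 (total 15).

Arden=6; Brisco=1; Carrow=8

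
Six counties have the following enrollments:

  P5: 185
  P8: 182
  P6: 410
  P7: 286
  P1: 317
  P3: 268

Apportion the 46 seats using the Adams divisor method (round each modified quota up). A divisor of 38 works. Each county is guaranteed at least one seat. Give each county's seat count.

P5: 5; P8: 5; P6: 11; P7: 8; P1: 9; P3: 8

With modified divisor 38: modified quotas P5 4.868, P8 4.789, P6 10.789, P7 7.526, P1 8.342, P3 7.053.
Rounding up: P5 5, P8 5, P6 11, P7 8, P1 9, P3 8 (total 46).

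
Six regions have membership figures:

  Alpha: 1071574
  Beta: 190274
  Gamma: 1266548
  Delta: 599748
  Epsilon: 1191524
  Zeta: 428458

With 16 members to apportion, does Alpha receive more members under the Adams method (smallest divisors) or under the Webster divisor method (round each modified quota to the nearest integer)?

Webster

Adams: Alpha 3, Beta 1, Gamma 4, Delta 2, Epsilon 4, Zeta 2.
Webster: Alpha 4, Beta 1, Gamma 4, Delta 2, Epsilon 4, Zeta 1.
Alpha gets 3 under Adams and 4 under Webster.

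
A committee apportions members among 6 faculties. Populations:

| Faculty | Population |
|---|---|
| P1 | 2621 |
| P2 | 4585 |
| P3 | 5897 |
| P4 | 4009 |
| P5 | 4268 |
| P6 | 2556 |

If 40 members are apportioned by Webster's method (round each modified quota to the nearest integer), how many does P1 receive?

4

Standard divisor 23936/40 ≈ 598.4; standard quotas: P1 4.380, P2 7.662, P3 9.855, P4 6.700, P5 7.132, P6 4.271.
Rounding to the nearest integer gives P1 4, P2 8, P3 10, P4 7, P5 7, P6 4 — total 40, matching the house size, so no adjustment is needed.
P1 receives 4.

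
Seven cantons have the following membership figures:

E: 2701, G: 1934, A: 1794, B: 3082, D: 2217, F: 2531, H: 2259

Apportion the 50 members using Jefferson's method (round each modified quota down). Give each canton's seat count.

E 8, G 6, A 5, B 9, D 7, F 8, H 7

Standard divisor 16518/50 ≈ 330.36; standard quotas: E 8.176, G 5.854, A 5.430, B 9.329, D 6.711, F 7.661, H 6.838.
Rounding down gives 8, 5, 5, 9, 6, 7, 6 = 46 seats, so the divisor must be adjusted.
With modified divisor 310: modified quotas E 8.713, G 6.239, A 5.787, B 9.942, D 7.152, F 8.165, H 7.287.
Rounding down: E 8, G 6, A 5, B 9, D 7, F 8, H 7 (total 50).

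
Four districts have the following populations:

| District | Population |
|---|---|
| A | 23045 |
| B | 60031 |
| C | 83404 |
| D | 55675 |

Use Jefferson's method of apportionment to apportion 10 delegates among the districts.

Standard divisor 222155/10 ≈ 22215.5; standard quotas: A 1.037, B 2.702, C 3.754, D 2.506.
Rounding down gives 1, 2, 3, 2 = 8 seats, so the divisor must be adjusted.
With modified divisor 19300: modified quotas A 1.194, B 3.110, C 4.321, D 2.885.
Rounding down: A 1, B 3, C 4, D 2 (total 10).

A=1, B=3, C=4, D=2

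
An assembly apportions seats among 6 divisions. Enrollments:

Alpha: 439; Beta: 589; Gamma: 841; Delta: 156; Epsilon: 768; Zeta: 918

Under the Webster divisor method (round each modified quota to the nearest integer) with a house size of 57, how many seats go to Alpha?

7

Standard divisor 3711/57 ≈ 65.105; standard quotas: Alpha 6.743, Beta 9.047, Gamma 12.918, Delta 2.396, Epsilon 11.796, Zeta 14.100.
Rounding to the nearest integer gives Alpha 7, Beta 9, Gamma 13, Delta 2, Epsilon 12, Zeta 14 — total 57, matching the house size, so no adjustment is needed.
Alpha receives 7.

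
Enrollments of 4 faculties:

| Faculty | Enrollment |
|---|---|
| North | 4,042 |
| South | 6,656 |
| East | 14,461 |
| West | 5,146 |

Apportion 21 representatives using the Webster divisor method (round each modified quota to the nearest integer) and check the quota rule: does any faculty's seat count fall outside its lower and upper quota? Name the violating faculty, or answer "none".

none

Standard quotas: North 2.801, South 4.612, East 10.021, West 3.566.
Webster allocation: North 3, South 5, East 10, West 3.
Every allocation lies between the lower and upper quota.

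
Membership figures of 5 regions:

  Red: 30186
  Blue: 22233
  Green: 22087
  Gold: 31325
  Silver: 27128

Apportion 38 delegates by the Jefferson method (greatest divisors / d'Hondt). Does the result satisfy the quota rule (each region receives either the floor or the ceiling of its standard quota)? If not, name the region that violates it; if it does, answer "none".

Standard quotas: Red 8.627, Blue 6.354, Green 6.313, Gold 8.953, Silver 7.753.
Jefferson allocation: Red 9, Blue 6, Green 6, Gold 9, Silver 8.
Every allocation lies between the lower and upper quota.

none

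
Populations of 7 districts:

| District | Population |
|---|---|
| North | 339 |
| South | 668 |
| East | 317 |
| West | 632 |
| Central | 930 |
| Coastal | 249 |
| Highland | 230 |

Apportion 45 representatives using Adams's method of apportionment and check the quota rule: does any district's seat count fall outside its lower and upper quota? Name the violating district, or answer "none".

Standard quotas: North 4.533, South 8.933, East 4.239, West 8.452, Central 12.437, Coastal 3.330, Highland 3.076.
Adams allocation: North 5, South 9, East 4, West 8, Central 12, Coastal 4, Highland 3.
Every allocation lies between the lower and upper quota.

none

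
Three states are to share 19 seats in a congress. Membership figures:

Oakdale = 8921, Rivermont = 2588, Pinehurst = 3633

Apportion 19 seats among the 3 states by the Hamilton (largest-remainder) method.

Oakdale 11, Rivermont 3, Pinehurst 5

Standard divisor: 15142 ÷ 19 ≈ 796.947.
Standard quotas: Oakdale 11.1940, Rivermont 3.2474, Pinehurst 4.5586.
Lower quotas: Oakdale 11, Rivermont 3, Pinehurst 4 (sum 18, leaving 1 seat).
Remainders in descending order: Pinehurst 0.5586, Rivermont 0.2474, Oakdale 0.1940.
The surplus seat goes to Pinehurst.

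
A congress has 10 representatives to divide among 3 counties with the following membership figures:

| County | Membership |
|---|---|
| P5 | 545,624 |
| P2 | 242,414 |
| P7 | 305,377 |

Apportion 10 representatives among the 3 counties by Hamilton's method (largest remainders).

Standard divisor: 1093415 ÷ 10 ≈ 109341.5.
Standard quotas: P5 4.9901, P2 2.2170, P7 2.7929.
Lower quotas: P5 4, P2 2, P7 2 (sum 8, leaving 2 seats).
Remainders in descending order: P5 0.9901, P7 0.7929, P2 0.2170.
The surplus seats go to P5, P7.

P5 5, P2 2, P7 3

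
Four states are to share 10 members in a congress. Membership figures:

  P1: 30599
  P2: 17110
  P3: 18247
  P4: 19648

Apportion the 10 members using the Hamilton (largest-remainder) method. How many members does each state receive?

The standard divisor is 85604/10 ≈ 8560.4.
Standard quotas: P1 3.5745, P2 1.9987, P3 2.1316, P4 2.2952.
Lower quotas: P1 3, P2 1, P3 2, P4 2 (sum 8, leaving 2 seats).
Remainders in descending order: P2 0.9987, P1 0.5745, P4 0.2952, P3 0.1316.
Largest remainders: P2, P1 receive the extra seats.

P1 4; P2 2; P3 2; P4 2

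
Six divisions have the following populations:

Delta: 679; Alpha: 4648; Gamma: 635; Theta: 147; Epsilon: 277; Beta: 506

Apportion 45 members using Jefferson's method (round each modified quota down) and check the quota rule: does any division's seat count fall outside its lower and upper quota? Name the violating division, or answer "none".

Alpha

Standard quotas: Delta 4.433, Alpha 30.348, Gamma 4.146, Theta 0.960, Epsilon 1.809, Beta 3.304.
Jefferson allocation: Delta 4, Alpha 32, Gamma 4, Theta 1, Epsilon 1, Beta 3.
Alpha has quota 30.348 (lower 30, upper 31) but receives 32 — outside the quota interval.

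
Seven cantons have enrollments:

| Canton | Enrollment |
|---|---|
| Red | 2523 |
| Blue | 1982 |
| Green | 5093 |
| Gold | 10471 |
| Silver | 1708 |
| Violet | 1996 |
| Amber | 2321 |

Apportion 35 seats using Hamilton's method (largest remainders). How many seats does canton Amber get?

Standard divisor: 26094 ÷ 35 ≈ 745.543.
Standard quotas: Red 3.3841, Blue 2.6585, Green 6.8313, Gold 14.0448, Silver 2.2909, Violet 2.6772, Amber 3.1132.
Lower quotas: Red 3, Blue 2, Green 6, Gold 14, Silver 2, Violet 2, Amber 3 (sum 32, leaving 3 seats).
Remainders in descending order: Green 0.8313, Violet 0.6772, Blue 0.6585, Red 0.3841, Silver 0.2909, Amber 0.1132, Gold 0.0448.
Largest remainders: Green, Violet, Blue receive the extra seats.
Amber receives 3.

3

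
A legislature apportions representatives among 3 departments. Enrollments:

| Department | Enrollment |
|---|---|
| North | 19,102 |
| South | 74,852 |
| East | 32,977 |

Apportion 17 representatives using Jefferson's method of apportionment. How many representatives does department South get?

11

Standard divisor 126931/17 ≈ 7466.529; standard quotas: North 2.558, South 10.025, East 4.417.
Rounding down gives 2, 10, 4 = 16 seats, so the divisor must be adjusted.
With modified divisor 6700: modified quotas North 2.851, South 11.172, East 4.922.
Rounding down: North 2, South 11, East 4 (total 17).
South receives 11.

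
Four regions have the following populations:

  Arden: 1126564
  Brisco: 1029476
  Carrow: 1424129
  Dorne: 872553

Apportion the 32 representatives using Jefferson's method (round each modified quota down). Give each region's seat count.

Arden 8, Brisco 7, Carrow 11, Dorne 6

Standard divisor 4452722/32 ≈ 139147.562; standard quotas: Arden 8.096, Brisco 7.398, Carrow 10.235, Dorne 6.271.
Rounding down gives 8, 7, 10, 6 = 31 seats, so the divisor must be adjusted.
With modified divisor 129100: modified quotas Arden 8.726, Brisco 7.974, Carrow 11.031, Dorne 6.759.
Rounding down: Arden 8, Brisco 7, Carrow 11, Dorne 6 (total 32).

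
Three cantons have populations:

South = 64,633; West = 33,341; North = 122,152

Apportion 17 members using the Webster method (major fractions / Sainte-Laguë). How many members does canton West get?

3

Standard divisor 220126/17 ≈ 12948.588; standard quotas: South 4.992, West 2.575, North 9.434.
Rounding to the nearest integer gives South 5, West 3, North 9 — total 17, matching the house size, so no adjustment is needed.
West receives 3.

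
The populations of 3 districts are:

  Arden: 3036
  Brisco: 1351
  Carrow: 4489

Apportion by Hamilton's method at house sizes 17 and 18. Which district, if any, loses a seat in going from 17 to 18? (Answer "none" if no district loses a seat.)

none

At 17 seats: Arden 6, Brisco 2, Carrow 9.
At 18 seats: Arden 6, Brisco 3, Carrow 9.
No district's allocation decreased.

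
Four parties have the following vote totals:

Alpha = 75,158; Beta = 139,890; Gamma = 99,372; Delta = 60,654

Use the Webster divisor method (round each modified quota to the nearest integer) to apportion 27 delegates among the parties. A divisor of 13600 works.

Alpha=6, Beta=10, Gamma=7, Delta=4

With modified divisor 13600: modified quotas Alpha 5.526, Beta 10.286, Gamma 7.307, Delta 4.460.
Rounding to the nearest integer: Alpha 6, Beta 10, Gamma 7, Delta 4 (total 27).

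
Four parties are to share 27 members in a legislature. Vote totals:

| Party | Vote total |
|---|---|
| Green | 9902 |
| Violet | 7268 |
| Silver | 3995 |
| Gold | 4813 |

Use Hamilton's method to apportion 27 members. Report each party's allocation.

The standard divisor is 25978/27 ≈ 962.148.
Standard quotas: Green 10.2916, Violet 7.5539, Silver 4.1522, Gold 5.0023.
Lower quotas: Green 10, Violet 7, Silver 4, Gold 5 (sum 26, leaving 1 seat).
Remainders in descending order: Violet 0.5539, Green 0.2916, Silver 0.1522, Gold 0.0023.
The surplus seat goes to Violet.

Green 10; Violet 8; Silver 4; Gold 5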